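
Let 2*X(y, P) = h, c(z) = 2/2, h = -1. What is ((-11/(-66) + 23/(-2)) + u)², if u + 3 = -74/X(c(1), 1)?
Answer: 160801/9 ≈ 17867.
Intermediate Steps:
c(z) = 1 (c(z) = 2*(½) = 1)
X(y, P) = -½ (X(y, P) = (½)*(-1) = -½)
u = 145 (u = -3 - 74/(-½) = -3 - 74*(-2) = -3 + 148 = 145)
((-11/(-66) + 23/(-2)) + u)² = ((-11/(-66) + 23/(-2)) + 145)² = ((-11*(-1/66) + 23*(-½)) + 145)² = ((⅙ - 23/2) + 145)² = (-34/3 + 145)² = (401/3)² = 160801/9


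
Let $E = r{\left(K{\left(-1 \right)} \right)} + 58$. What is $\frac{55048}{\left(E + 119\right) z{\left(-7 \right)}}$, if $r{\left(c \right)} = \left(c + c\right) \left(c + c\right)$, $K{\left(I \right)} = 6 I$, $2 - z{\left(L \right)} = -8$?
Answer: $\frac{27524}{1605} \approx 17.149$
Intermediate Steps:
$z{\left(L \right)} = 10$ ($z{\left(L \right)} = 2 - -8 = 2 + 8 = 10$)
$r{\left(c \right)} = 4 c^{2}$ ($r{\left(c \right)} = 2 c 2 c = 4 c^{2}$)
$E = 202$ ($E = 4 \left(6 \left(-1\right)\right)^{2} + 58 = 4 \left(-6\right)^{2} + 58 = 4 \cdot 36 + 58 = 144 + 58 = 202$)
$\frac{55048}{\left(E + 119\right) z{\left(-7 \right)}} = \frac{55048}{\left(202 + 119\right) 10} = \frac{55048}{321 \cdot 10} = \frac{55048}{3210} = 55048 \cdot \frac{1}{3210} = \frac{27524}{1605}$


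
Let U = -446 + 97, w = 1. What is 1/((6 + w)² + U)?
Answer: -1/300 ≈ -0.0033333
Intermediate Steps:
U = -349
1/((6 + w)² + U) = 1/((6 + 1)² - 349) = 1/(7² - 349) = 1/(49 - 349) = 1/(-300) = -1/300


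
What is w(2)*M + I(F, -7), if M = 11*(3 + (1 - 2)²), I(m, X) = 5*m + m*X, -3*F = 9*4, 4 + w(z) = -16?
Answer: -856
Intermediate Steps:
w(z) = -20 (w(z) = -4 - 16 = -20)
F = -12 (F = -3*4 = -⅓*36 = -12)
I(m, X) = 5*m + X*m
M = 44 (M = 11*(3 + (-1)²) = 11*(3 + 1) = 11*4 = 44)
w(2)*M + I(F, -7) = -20*44 - 12*(5 - 7) = -880 - 12*(-2) = -880 + 24 = -856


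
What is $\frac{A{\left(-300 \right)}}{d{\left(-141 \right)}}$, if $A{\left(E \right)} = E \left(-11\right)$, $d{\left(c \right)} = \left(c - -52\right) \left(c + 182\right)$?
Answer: $- \frac{3300}{3649} \approx -0.90436$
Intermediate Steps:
$d{\left(c \right)} = \left(52 + c\right) \left(182 + c\right)$ ($d{\left(c \right)} = \left(c + 52\right) \left(182 + c\right) = \left(52 + c\right) \left(182 + c\right)$)
$A{\left(E \right)} = - 11 E$
$\frac{A{\left(-300 \right)}}{d{\left(-141 \right)}} = \frac{\left(-11\right) \left(-300\right)}{9464 + \left(-141\right)^{2} + 234 \left(-141\right)} = \frac{3300}{9464 + 19881 - 32994} = \frac{3300}{-3649} = 3300 \left(- \frac{1}{3649}\right) = - \frac{3300}{3649}$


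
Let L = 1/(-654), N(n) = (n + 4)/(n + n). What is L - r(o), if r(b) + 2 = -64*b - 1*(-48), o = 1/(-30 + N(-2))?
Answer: -1918897/39894 ≈ -48.100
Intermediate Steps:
N(n) = (4 + n)/(2*n) (N(n) = (4 + n)/((2*n)) = (4 + n)*(1/(2*n)) = (4 + n)/(2*n))
o = -2/61 (o = 1/(-30 + (½)*(4 - 2)/(-2)) = 1/(-30 + (½)*(-½)*2) = 1/(-30 - ½) = 1/(-61/2) = -2/61 ≈ -0.032787)
r(b) = 46 - 64*b (r(b) = -2 + (-64*b - 1*(-48)) = -2 + (-64*b + 48) = -2 + (48 - 64*b) = 46 - 64*b)
L = -1/654 ≈ -0.0015291
L - r(o) = -1/654 - (46 - 64*(-2/61)) = -1/654 - (46 + 128/61) = -1/654 - 1*2934/61 = -1/654 - 2934/61 = -1918897/39894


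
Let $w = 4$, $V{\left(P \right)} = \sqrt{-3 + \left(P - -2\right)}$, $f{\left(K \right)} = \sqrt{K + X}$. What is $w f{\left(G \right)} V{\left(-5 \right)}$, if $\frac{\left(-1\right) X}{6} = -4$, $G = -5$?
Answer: $4 i \sqrt{114} \approx 42.708 i$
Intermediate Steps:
$X = 24$ ($X = \left(-6\right) \left(-4\right) = 24$)
$f{\left(K \right)} = \sqrt{24 + K}$ ($f{\left(K \right)} = \sqrt{K + 24} = \sqrt{24 + K}$)
$V{\left(P \right)} = \sqrt{-1 + P}$ ($V{\left(P \right)} = \sqrt{-3 + \left(P + 2\right)} = \sqrt{-3 + \left(2 + P\right)} = \sqrt{-1 + P}$)
$w f{\left(G \right)} V{\left(-5 \right)} = 4 \sqrt{24 - 5} \sqrt{-1 - 5} = 4 \sqrt{19} \sqrt{-6} = 4 \sqrt{19} i \sqrt{6} = 4 i \sqrt{114}$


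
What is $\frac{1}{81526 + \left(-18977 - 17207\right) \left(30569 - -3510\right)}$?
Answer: $- \frac{1}{1233033010} \approx -8.1101 \cdot 10^{-10}$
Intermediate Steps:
$\frac{1}{81526 + \left(-18977 - 17207\right) \left(30569 - -3510\right)} = \frac{1}{81526 - 36184 \left(30569 + 3510\right)} = \frac{1}{81526 - 1233114536} = \frac{1}{-1233033010} = - \frac{1}{1233033010}$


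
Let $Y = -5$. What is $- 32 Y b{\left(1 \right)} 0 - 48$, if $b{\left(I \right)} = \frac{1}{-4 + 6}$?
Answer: $-48$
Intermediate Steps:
$b{\left(I \right)} = \frac{1}{2}$
$- 32 Y b{\left(1 \right)} 0 - 48 = - 32 \left(-5\right) \frac{1}{2} \cdot 0 - 48 = - 32 \left(\left(- \frac{5}{2}\right) 0\right) - 48 = \left(-32\right) 0 - 48 = 0 - 48 = -48$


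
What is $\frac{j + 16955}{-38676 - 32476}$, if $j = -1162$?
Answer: $- \frac{15793}{71152} \approx -0.22196$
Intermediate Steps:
$\frac{j + 16955}{-38676 - 32476} = \frac{-1162 + 16955}{-38676 - 32476} = \frac{15793}{-71152} = 15793 \left(- \frac{1}{71152}\right) = - \frac{15793}{71152}$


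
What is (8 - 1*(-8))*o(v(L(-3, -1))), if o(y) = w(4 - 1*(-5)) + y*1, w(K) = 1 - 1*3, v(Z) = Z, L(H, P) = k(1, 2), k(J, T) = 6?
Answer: 64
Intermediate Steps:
L(H, P) = 6
w(K) = -2 (w(K) = 1 - 3 = -2)
o(y) = -2 + y (o(y) = -2 + y*1 = -2 + y)
(8 - 1*(-8))*o(v(L(-3, -1))) = (8 - 1*(-8))*(-2 + 6) = (8 + 8)*4 = 16*4 = 64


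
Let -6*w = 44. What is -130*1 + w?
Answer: -412/3 ≈ -137.33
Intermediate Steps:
w = -22/3 (w = -⅙*44 = -22/3 ≈ -7.3333)
-130*1 + w = -130*1 - 22/3 = -130 - 22/3 = -412/3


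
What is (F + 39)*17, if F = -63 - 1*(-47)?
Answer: 391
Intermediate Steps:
F = -16 (F = -63 + 47 = -16)
(F + 39)*17 = (-16 + 39)*17 = 23*17 = 391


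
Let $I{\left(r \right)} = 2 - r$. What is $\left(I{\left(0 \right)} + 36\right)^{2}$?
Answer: $1444$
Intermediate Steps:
$\left(I{\left(0 \right)} + 36\right)^{2} = \left(\left(2 - 0\right) + 36\right)^{2} = \left(\left(2 + 0\right) + 36\right)^{2} = \left(2 + 36\right)^{2} = 38^{2} = 1444$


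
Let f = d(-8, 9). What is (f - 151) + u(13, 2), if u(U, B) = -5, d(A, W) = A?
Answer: -164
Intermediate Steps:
f = -8
(f - 151) + u(13, 2) = (-8 - 151) - 5 = -159 - 5 = -164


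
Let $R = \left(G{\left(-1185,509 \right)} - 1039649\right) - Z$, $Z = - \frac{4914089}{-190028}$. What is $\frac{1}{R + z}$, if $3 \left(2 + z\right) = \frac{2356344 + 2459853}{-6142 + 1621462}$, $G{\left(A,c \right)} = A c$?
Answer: $- \frac{25579669080}{42023325702286139} \approx -6.087 \cdot 10^{-7}$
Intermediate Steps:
$z = - \frac{541747}{538440}$ ($z = -2 + \frac{\left(2356344 + 2459853\right) \frac{1}{-6142 + 1621462}}{3} = -2 + \frac{4816197 \cdot \frac{1}{1615320}}{3} = -2 + \frac{1}{3} \cdot \frac{535133}{179480} = -2 + \frac{535133}{538440} = - \frac{541747}{538440} \approx -1.0061$)
$Z = \frac{4914089}{190028}$ ($Z = \left(-4914089\right) \left(- \frac{1}{190028}\right) = \frac{4914089}{190028} \approx 25.86$)
$R = - \frac{312185572881}{190028}$ ($R = \left(\left(-1185\right) 509 - 1039649\right) - \frac{4914089}{190028} = \left(-603165 - 1039649\right) - \frac{4914089}{190028} = -1642814 - \frac{4914089}{190028} = - \frac{312185572881}{190028} \approx -1.6428 \cdot 10^{6}$)
$\frac{1}{R + z} = \frac{1}{- \frac{312185572881}{190028} - \frac{541747}{538440}} = \frac{1}{- \frac{42023325702286139}{25579669080}} = - \frac{25579669080}{42023325702286139}$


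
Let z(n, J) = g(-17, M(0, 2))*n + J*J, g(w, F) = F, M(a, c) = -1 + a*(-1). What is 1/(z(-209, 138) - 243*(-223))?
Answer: 1/73442 ≈ 1.3616e-5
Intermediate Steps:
M(a, c) = -1 - a
z(n, J) = J² - n (z(n, J) = (-1 - 1*0)*n + J*J = (-1 + 0)*n + J² = -n + J² = J² - n)
1/(z(-209, 138) - 243*(-223)) = 1/((138² - 1*(-209)) - 243*(-223)) = 1/((19044 + 209) + 54189) = 1/(19253 + 54189) = 1/73442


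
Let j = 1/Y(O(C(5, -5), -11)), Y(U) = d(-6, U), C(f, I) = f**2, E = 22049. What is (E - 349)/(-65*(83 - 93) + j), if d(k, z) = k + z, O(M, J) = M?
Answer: 412300/12351 ≈ 33.382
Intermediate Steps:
Y(U) = -6 + U
j = 1/19 (j = 1/(-6 + 5**2) = 1/(-6 + 25) = 1/19 ≈ 0.052632)
(E - 349)/(-65*(83 - 93) + j) = (22049 - 349)/(-65*(83 - 93) + 1/19) = 21700/(-65*(-10) + 1/19) = 21700/(650 + 1/19) = 21700/(12351/19) = 21700*(19/12351) = 412300/12351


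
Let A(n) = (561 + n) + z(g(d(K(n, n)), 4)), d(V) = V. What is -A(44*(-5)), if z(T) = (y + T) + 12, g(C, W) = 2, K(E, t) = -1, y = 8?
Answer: -363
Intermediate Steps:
z(T) = 20 + T (z(T) = (8 + T) + 12 = 20 + T)
A(n) = 583 + n (A(n) = (561 + n) + (20 + 2) = (561 + n) + 22 = 583 + n)
-A(44*(-5)) = -(583 + 44*(-5)) = -(583 - 220) = -1*363 = -363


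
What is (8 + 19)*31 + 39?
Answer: 876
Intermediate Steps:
(8 + 19)*31 + 39 = 27*31 + 39 = 837 + 39 = 876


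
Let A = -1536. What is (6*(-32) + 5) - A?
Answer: 1349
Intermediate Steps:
(6*(-32) + 5) - A = (6*(-32) + 5) - 1*(-1536) = (-192 + 5) + 1536 = -187 + 1536 = 1349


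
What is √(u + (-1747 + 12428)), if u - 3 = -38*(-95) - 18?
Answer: 2*√3569 ≈ 119.48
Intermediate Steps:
u = 3595 (u = 3 + (-38*(-95) - 18) = 3 + (3610 - 18) = 3 + 3592 = 3595)
√(u + (-1747 + 12428)) = √(3595 + (-1747 + 12428)) = √(3595 + 10681) = √14276 = 2*√3569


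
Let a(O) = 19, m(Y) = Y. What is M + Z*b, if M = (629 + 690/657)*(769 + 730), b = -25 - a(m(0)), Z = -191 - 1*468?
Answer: 213183643/219 ≈ 9.7344e+5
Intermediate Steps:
Z = -659 (Z = -191 - 468 = -659)
b = -44 (b = -25 - 1*19 = -25 - 19 = -44)
M = 206833519/219 (M = (629 + 690*(1/657))*1499 = (629 + 230/219)*1499 = (137981/219)*1499 = 206833519/219 ≈ 9.4445e+5)
M + Z*b = 206833519/219 - 659*(-44) = 206833519/219 + 28996 = 213183643/219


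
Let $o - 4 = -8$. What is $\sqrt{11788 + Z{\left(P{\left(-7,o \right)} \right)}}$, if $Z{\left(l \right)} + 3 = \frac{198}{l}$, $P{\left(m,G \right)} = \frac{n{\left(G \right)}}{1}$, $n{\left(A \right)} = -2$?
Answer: $\sqrt{11686} \approx 108.1$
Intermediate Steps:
$o = -4$ ($o = 4 - 8 = -4$)
$P{\left(m,G \right)} = -2$ ($P{\left(m,G \right)} = - \frac{2}{1} = \left(-2\right) 1 = -2$)
$Z{\left(l \right)} = -3 + \frac{198}{l}$
$\sqrt{11788 + Z{\left(P{\left(-7,o \right)} \right)}} = \sqrt{11788 + \left(-3 + \frac{198}{-2}\right)} = \sqrt{11788 + \left(-3 + 198 \left(- \frac{1}{2}\right)\right)} = \sqrt{11788 - 102} = \sqrt{11686}$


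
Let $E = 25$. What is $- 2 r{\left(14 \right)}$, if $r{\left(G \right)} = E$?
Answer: $-50$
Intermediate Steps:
$r{\left(G \right)} = 25$
$- 2 r{\left(14 \right)} = \left(-2\right) 25 = -50$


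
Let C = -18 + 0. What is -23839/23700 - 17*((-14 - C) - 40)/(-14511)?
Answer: -120144043/114636900 ≈ -1.0480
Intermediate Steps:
C = -18
-23839/23700 - 17*((-14 - C) - 40)/(-14511) = -23839/23700 - 17*((-14 - 1*(-18)) - 40)/(-14511) = -23839*1/23700 - 17*((-14 + 18) - 40)*(-1/14511) = -23839/23700 - 17*(4 - 40)*(-1/14511) = -23839/23700 - 17*(-36)*(-1/14511) = -23839/23700 + 612*(-1/14511) = -23839/23700 - 204/4837 = -120144043/114636900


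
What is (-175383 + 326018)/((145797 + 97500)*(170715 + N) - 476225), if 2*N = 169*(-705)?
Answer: 60254/10816064239 ≈ 5.5708e-6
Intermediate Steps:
N = -119145/2 (N = (169*(-705))/2 = (1/2)*(-119145) = -119145/2 ≈ -59573.)
(-175383 + 326018)/((145797 + 97500)*(170715 + N) - 476225) = (-175383 + 326018)/((145797 + 97500)*(170715 - 119145/2) - 476225) = 150635/(243297*(222285/2) - 476225) = 150635/(54081273645/2 - 476225) = 150635/(54080321195/2) = 150635*(2/54080321195) = 60254/10816064239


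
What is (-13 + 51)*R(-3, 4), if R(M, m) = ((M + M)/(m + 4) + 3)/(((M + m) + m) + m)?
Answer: 19/2 ≈ 9.5000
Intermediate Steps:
R(M, m) = (3 + 2*M/(4 + m))/(M + 3*m) (R(M, m) = ((2*M)/(4 + m) + 3)/((M + 2*m) + m) = (2*M/(4 + m) + 3)/(M + 3*m) = (3 + 2*M/(4 + m))/(M + 3*m))
(-13 + 51)*R(-3, 4) = (-13 + 51)*((12 + 2*(-3) + 3*4)/(3*4² + 4*(-3) + 12*4 - 3*4)) = 38*((12 - 6 + 12)/(3*16 - 12 + 48 - 12)) = 38*(18/(48 - 12 + 48 - 12)) = 38*(18/72) = 38*((1/72)*18) = 38*(¼) = 19/2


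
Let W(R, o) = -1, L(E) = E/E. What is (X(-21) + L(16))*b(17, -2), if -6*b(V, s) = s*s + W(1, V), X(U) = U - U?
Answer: -½ ≈ -0.50000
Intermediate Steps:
L(E) = 1
X(U) = 0
b(V, s) = ⅙ - s²/6 (b(V, s) = -(s*s - 1)/6 = -(s² - 1)/6 = -(-1 + s²)/6 = ⅙ - s²/6)
(X(-21) + L(16))*b(17, -2) = (0 + 1)*(⅙ - ⅙*(-2)²) = 1*(⅙ - ⅙*4) = 1*(⅙ - ⅔) = 1*(-½) = -½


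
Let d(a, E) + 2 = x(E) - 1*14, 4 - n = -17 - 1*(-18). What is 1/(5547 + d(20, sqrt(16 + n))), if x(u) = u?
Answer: 5531/30591942 - sqrt(19)/30591942 ≈ 0.00018066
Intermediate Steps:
n = 3 (n = 4 - (-17 - 1*(-18)) = 4 - (-17 + 18) = 4 - 1*1 = 4 - 1 = 3)
d(a, E) = -16 + E (d(a, E) = -2 + (E - 1*14) = -2 + (E - 14) = -2 + (-14 + E) = -16 + E)
1/(5547 + d(20, sqrt(16 + n))) = 1/(5547 + (-16 + sqrt(16 + 3))) = 1/(5547 + (-16 + sqrt(19))) = 1/(5531 + sqrt(19))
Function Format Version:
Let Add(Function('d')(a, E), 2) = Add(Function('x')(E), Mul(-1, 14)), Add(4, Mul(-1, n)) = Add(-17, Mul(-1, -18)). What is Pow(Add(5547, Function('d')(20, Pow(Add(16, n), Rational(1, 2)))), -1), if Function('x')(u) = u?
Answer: Add(Rational(5531, 30591942), Mul(Rational(-1, 30591942), Pow(19, Rational(1, 2)))) ≈ 0.00018066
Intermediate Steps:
n = 3 (n = Add(4, Mul(-1, Add(-17, Mul(-1, -18)))) = Add(4, Mul(-1, Add(-17, 18))) = Add(4, Mul(-1, 1)) = Add(4, -1) = 3)
Function('d')(a, E) = Add(-16, E) (Function('d')(a, E) = Add(-2, Add(E, Mul(-1, 14))) = Add(-2, Add(E, -14)) = Add(-2, Add(-14, E)) = Add(-16, E))
Pow(Add(5547, Function('d')(20, Pow(Add(16, n), Rational(1, 2)))), -1) = Pow(Add(5547, Add(-16, Pow(Add(16, 3), Rational(1, 2)))), -1) = Pow(Add(5547, Add(-16, Pow(19, Rational(1, 2)))), -1) = Pow(Add(5531, Pow(19, Rational(1, 2))), -1)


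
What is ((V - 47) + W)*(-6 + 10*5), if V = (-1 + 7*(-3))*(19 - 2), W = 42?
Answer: -16676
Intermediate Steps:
V = -374 (V = (-1 - 21)*17 = -22*17 = -374)
((V - 47) + W)*(-6 + 10*5) = ((-374 - 47) + 42)*(-6 + 10*5) = (-421 + 42)*(-6 + 50) = -379*44 = -16676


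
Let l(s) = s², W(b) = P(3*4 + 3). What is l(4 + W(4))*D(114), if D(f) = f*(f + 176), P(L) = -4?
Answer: 0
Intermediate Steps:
W(b) = -4
D(f) = f*(176 + f)
l(4 + W(4))*D(114) = (4 - 4)²*(114*(176 + 114)) = 0²*(114*290) = 0*33060 = 0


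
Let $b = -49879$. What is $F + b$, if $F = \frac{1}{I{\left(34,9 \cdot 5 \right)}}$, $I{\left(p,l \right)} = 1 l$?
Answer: $- \frac{2244554}{45} \approx -49879.0$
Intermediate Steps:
$I{\left(p,l \right)} = l$
$F = \frac{1}{45}$ ($F = \frac{1}{9 \cdot 5} = \frac{1}{45} \approx 0.022222$)
$F + b = \frac{1}{45} - 49879 = - \frac{2244554}{45}$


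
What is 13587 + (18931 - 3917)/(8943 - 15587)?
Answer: 45128507/3322 ≈ 13585.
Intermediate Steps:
13587 + (18931 - 3917)/(8943 - 15587) = 13587 + 15014/(-6644) = 13587 + 15014*(-1/6644) = 13587 - 7507/3322 = 45128507/3322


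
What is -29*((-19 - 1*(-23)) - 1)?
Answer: -87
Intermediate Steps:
-29*((-19 - 1*(-23)) - 1) = -29*((-19 + 23) - 1) = -29*(4 - 1) = -29*3 = -87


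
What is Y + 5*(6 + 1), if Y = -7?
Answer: 28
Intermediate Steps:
Y + 5*(6 + 1) = -7 + 5*(6 + 1) = -7 + 5*7 = -7 + 35 = 28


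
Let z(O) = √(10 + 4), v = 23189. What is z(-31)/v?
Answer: √14/23189 ≈ 0.00016135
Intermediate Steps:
z(O) = √14
z(-31)/v = √14/23189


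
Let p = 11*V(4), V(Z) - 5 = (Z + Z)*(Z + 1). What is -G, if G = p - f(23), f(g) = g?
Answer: -472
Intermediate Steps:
V(Z) = 5 + 2*Z*(1 + Z) (V(Z) = 5 + (Z + Z)*(Z + 1) = 5 + (2*Z)*(1 + Z) = 5 + 2*Z*(1 + Z))
p = 495 (p = 11*(5 + 2*4 + 2*4²) = 11*(5 + 8 + 2*16) = 11*(5 + 8 + 32) = 11*45 = 495)
G = 472 (G = 495 - 1*23 = 495 - 23 = 472)
-G = -1*472 = -472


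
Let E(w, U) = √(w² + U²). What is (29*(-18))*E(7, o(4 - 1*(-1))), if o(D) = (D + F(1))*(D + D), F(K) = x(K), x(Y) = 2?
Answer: -3654*√101 ≈ -36722.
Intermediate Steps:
F(K) = 2
o(D) = 2*D*(2 + D) (o(D) = (D + 2)*(D + D) = (2 + D)*(2*D) = 2*D*(2 + D))
E(w, U) = √(U² + w²)
(29*(-18))*E(7, o(4 - 1*(-1))) = (29*(-18))*√((2*(4 - 1*(-1))*(2 + (4 - 1*(-1))))² + 7²) = -522*√((2*(4 + 1)*(2 + (4 + 1)))² + 49) = -522*√((2*5*(2 + 5))² + 49) = -522*√((2*5*7)² + 49) = -522*√(70² + 49) = -522*√(4900 + 49) = -3654*√101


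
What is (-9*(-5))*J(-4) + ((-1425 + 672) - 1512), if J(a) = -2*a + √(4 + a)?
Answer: -1905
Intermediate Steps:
J(a) = √(4 + a) - 2*a
(-9*(-5))*J(-4) + ((-1425 + 672) - 1512) = (-9*(-5))*(√(4 - 4) - 2*(-4)) + ((-1425 + 672) - 1512) = 45*(√0 + 8) + (-753 - 1512) = 45*(0 + 8) - 2265 = 45*8 - 2265 = 360 - 2265 = -1905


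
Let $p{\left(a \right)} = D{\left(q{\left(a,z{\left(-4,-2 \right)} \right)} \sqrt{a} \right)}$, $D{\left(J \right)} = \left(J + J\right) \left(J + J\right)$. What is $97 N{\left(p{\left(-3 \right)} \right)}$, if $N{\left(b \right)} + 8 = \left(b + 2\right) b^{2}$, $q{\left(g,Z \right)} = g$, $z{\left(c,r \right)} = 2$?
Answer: $-119930024$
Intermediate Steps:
$D{\left(J \right)} = 4 J^{2}$ ($D{\left(J \right)} = 2 J 2 J = 4 J^{2}$)
$p{\left(a \right)} = 4 a^{3}$ ($p{\left(a \right)} = 4 \left(a \sqrt{a}\right)^{2} = 4 \left(a^{\frac{3}{2}}\right)^{2} = 4 a^{3}$)
$N{\left(b \right)} = -8 + b^{2} \left(2 + b\right)$ ($N{\left(b \right)} = -8 + \left(b + 2\right) b^{2} = -8 + \left(2 + b\right) b^{2} = -8 + b^{2} \left(2 + b\right)$)
$97 N{\left(p{\left(-3 \right)} \right)} = 97 \left(-8 + \left(4 \left(-3\right)^{3}\right)^{3} + 2 \left(4 \left(-3\right)^{3}\right)^{2}\right) = 97 \left(-8 + \left(4 \left(-27\right)\right)^{3} + 2 \left(4 \left(-27\right)\right)^{2}\right) = 97 \left(-8 + \left(-108\right)^{3} + 2 \left(-108\right)^{2}\right) = 97 \left(-8 - 1259712 + 2 \cdot 11664\right) = 97 \left(-8 - 1259712 + 23328\right) = 97 \left(-1236392\right) = -119930024$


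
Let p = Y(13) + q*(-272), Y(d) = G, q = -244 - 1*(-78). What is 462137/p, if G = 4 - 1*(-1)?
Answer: 462137/45157 ≈ 10.234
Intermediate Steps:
G = 5 (G = 4 + 1 = 5)
q = -166 (q = -244 + 78 = -166)
Y(d) = 5
p = 45157 (p = 5 - 166*(-272) = 5 + 45152 = 45157)
462137/p = 462137/45157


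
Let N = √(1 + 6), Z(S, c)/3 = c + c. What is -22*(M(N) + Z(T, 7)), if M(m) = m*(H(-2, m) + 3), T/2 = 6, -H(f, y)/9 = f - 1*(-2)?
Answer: -924 - 66*√7 ≈ -1098.6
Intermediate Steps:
H(f, y) = -18 - 9*f (H(f, y) = -9*(f - 1*(-2)) = -9*(f + 2) = -9*(2 + f) = -18 - 9*f)
T = 12 (T = 2*6 = 12)
Z(S, c) = 6*c (Z(S, c) = 3*(c + c) = 3*(2*c) = 6*c)
N = √7 ≈ 2.6458
M(m) = 3*m (M(m) = m*((-18 - 9*(-2)) + 3) = m*((-18 + 18) + 3) = m*(0 + 3) = m*3 = 3*m)
-22*(M(N) + Z(T, 7)) = -22*(3*√7 + 6*7) = -22*(3*√7 + 42) = -22*(42 + 3*√7) = -924 - 66*√7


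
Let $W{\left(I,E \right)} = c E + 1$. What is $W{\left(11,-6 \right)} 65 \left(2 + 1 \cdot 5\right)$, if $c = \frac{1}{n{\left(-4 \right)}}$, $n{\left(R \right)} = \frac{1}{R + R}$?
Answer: $22295$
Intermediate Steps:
$n{\left(R \right)} = \frac{1}{2 R}$
$c = -8$ ($c = \frac{1}{\frac{1}{2} \frac{1}{-4}} = \frac{1}{\frac{1}{2} \left(- \frac{1}{4}\right)} = \frac{1}{- \frac{1}{8}} = -8$)
$W{\left(I,E \right)} = 1 - 8 E$ ($W{\left(I,E \right)} = - 8 E + 1 = 1 - 8 E$)
$W{\left(11,-6 \right)} 65 \left(2 + 1 \cdot 5\right) = \left(1 - -48\right) 65 \left(2 + 1 \cdot 5\right) = \left(1 + 48\right) 65 \left(2 + 5\right) = 49 \cdot 65 \cdot 7 = 3185 \cdot 7 = 22295$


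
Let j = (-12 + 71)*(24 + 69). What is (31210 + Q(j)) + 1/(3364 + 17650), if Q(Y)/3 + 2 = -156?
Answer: 645886305/21014 ≈ 30736.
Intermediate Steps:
j = 5487 (j = 59*93 = 5487)
Q(Y) = -474 (Q(Y) = -6 + 3*(-156) = -6 - 468 = -474)
(31210 + Q(j)) + 1/(3364 + 17650) = (31210 - 474) + 1/(3364 + 17650) = 30736 + 1/21014 = 645886305/21014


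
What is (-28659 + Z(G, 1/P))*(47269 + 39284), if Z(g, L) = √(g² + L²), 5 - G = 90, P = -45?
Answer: -2480522427 + 9617*√14630626/5 ≈ -2.4732e+9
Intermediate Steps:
G = -85 (G = 5 - 1*90 = 5 - 90 = -85)
Z(g, L) = √(L² + g²)
(-28659 + Z(G, 1/P))*(47269 + 39284) = (-28659 + √((1/(-45))² + (-85)²))*(47269 + 39284) = (-28659 + √((-1/45)² + 7225))*86553 = (-28659 + √(1/2025 + 7225))*86553 = (-28659 + √(14630626/2025))*86553 = (-28659 + √14630626/45)*86553 = -2480522427 + 9617*√14630626/5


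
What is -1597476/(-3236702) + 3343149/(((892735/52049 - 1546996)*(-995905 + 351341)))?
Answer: 41454349835304121705659/83991537618186739511516 ≈ 0.49355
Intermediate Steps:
-1597476/(-3236702) + 3343149/(((892735/52049 - 1546996)*(-995905 + 351341))) = -1597476*(-1/3236702) + 3343149/(((892735*(1/52049) - 1546996)*(-644564))) = 798738/1618351 + 3343149/(((892735/52049 - 1546996)*(-644564))) = 798738/1618351 + 3343149/((-80518702069/52049*(-644564))) = 798738/1618351 + 3343149/(51899456680402916/52049) = 798738/1618351 + 3343149*(52049/51899456680402916) = 798738/1618351 + 174007562301/51899456680402916 = 41454349835304121705659/83991537618186739511516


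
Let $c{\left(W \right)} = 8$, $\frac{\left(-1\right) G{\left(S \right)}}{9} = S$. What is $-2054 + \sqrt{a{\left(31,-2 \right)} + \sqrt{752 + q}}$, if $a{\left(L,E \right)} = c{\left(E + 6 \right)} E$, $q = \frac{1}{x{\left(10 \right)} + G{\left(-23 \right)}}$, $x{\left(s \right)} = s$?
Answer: $-2054 + \frac{\sqrt{-753424 + 217 \sqrt{35411145}}}{217} \approx -2050.6$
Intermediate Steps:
$G{\left(S \right)} = - 9 S$
$q = \frac{1}{217}$ ($q = \frac{1}{10 - -207} = \frac{1}{10 + 207} = \frac{1}{217} \approx 0.0046083$)
$a{\left(L,E \right)} = 8 E$
$-2054 + \sqrt{a{\left(31,-2 \right)} + \sqrt{752 + q}} = -2054 + \sqrt{8 \left(-2\right) + \sqrt{752 + \frac{1}{217}}} = -2054 + \sqrt{-16 + \sqrt{\frac{163185}{217}}} = -2054 + \sqrt{-16 + \frac{\sqrt{35411145}}{217}}$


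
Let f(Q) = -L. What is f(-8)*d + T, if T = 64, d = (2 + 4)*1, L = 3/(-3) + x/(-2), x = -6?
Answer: 52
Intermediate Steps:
L = 2 (L = 3/(-3) - 6/(-2) = 3*(-1/3) - 6*(-1/2) = -1 + 3 = 2)
f(Q) = -2 (f(Q) = -1*2 = -2)
d = 6 (d = 6*1 = 6)
f(-8)*d + T = -2*6 + 64 = -12 + 64 = 52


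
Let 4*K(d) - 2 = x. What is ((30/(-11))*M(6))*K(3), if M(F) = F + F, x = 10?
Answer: -1080/11 ≈ -98.182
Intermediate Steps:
K(d) = 3 (K(d) = 1/2 + (1/4)*10 = 1/2 + 5/2 = 3)
M(F) = 2*F
((30/(-11))*M(6))*K(3) = ((30/(-11))*(2*6))*3 = ((30*(-1/11))*12)*3 = -30/11*12*3 = -360/11*3 = -1080/11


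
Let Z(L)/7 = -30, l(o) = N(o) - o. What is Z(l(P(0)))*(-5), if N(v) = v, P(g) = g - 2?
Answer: 1050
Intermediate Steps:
P(g) = -2 + g
l(o) = 0 (l(o) = o - o = 0)
Z(L) = -210 (Z(L) = 7*(-30) = -210)
Z(l(P(0)))*(-5) = -210*(-5) = 1050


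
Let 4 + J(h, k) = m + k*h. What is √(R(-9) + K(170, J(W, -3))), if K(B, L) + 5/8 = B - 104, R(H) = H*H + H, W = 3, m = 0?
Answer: √2198/4 ≈ 11.721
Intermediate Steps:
J(h, k) = -4 + h*k (J(h, k) = -4 + (0 + k*h) = -4 + (0 + h*k) = -4 + h*k)
R(H) = H + H² (R(H) = H² + H = H + H²)
K(B, L) = -837/8 + B (K(B, L) = -5/8 + (B - 104) = -5/8 + (-104 + B) = -837/8 + B)
√(R(-9) + K(170, J(W, -3))) = √(-9*(1 - 9) + (-837/8 + 170)) = √(-9*(-8) + 523/8) = √(72 + 523/8) = √(1099/8) = √2198/4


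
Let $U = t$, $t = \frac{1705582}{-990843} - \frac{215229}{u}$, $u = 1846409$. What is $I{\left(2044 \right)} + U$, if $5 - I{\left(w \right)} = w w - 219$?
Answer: $- \frac{7643133452231546429}{1829501432787} \approx -4.1777 \cdot 10^{6}$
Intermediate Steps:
$I{\left(w \right)} = 224 - w^{2}$ ($I{\left(w \right)} = 5 - \left(w w - 219\right) = 5 - \left(w^{2} - 219\right) = 5 - \left(-219 + w^{2}\right) = 224 - w^{2}$)
$t = - \frac{3362460103085}{1829501432787}$ ($t = \frac{1705582}{-990843} - \frac{215229}{1846409} = 1705582 \left(- \frac{1}{990843}\right) - \frac{215229}{1846409} = - \frac{1705582}{990843} - \frac{215229}{1846409} = - \frac{3362460103085}{1829501432787} \approx -1.8379$)
$U = - \frac{3362460103085}{1829501432787} \approx -1.8379$
$I{\left(2044 \right)} + U = \left(224 - 2044^{2}\right) - \frac{3362460103085}{1829501432787} = \left(224 - 4177936\right) - \frac{3362460103085}{1829501432787} = -4177712 - \frac{3362460103085}{1829501432787} = - \frac{7643133452231546429}{1829501432787}$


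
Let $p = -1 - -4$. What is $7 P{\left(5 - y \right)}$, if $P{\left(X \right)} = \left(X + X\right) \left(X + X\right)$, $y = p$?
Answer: $112$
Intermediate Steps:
$p = 3$ ($p = -1 + 4 = 3$)
$y = 3$
$P{\left(X \right)} = 4 X^{2}$ ($P{\left(X \right)} = 2 X 2 X = 4 X^{2}$)
$7 P{\left(5 - y \right)} = 7 \cdot 4 \left(5 - 3\right)^{2} = 7 \cdot 4 \cdot 2^{2} = 7 \cdot 4 \cdot 4 = 7 \cdot 16 = 112$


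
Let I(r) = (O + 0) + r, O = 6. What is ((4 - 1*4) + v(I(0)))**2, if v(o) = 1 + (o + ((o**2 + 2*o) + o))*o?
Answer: 130321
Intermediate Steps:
I(r) = 6 + r (I(r) = (6 + 0) + r = 6 + r)
v(o) = 1 + o*(o**2 + 4*o) (v(o) = 1 + (o + (o**2 + 3*o))*o = 1 + (o**2 + 4*o)*o = 1 + o*(o**2 + 4*o))
((4 - 1*4) + v(I(0)))**2 = ((4 - 1*4) + (1 + (6 + 0)**3 + 4*(6 + 0)**2))**2 = ((4 - 4) + (1 + 6**3 + 4*6**2))**2 = (0 + (1 + 216 + 4*36))**2 = (0 + (1 + 216 + 144))**2 = (0 + 361)**2 = 361**2 = 130321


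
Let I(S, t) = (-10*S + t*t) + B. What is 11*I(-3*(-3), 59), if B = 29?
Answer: 37620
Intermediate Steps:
I(S, t) = 29 + t**2 - 10*S (I(S, t) = (-10*S + t*t) + 29 = (-10*S + t**2) + 29 = (t**2 - 10*S) + 29 = 29 + t**2 - 10*S)
11*I(-3*(-3), 59) = 11*(29 + 59**2 - (-30)*(-3)) = 11*(29 + 3481 - 10*9) = 11*(29 + 3481 - 90) = 11*3420 = 37620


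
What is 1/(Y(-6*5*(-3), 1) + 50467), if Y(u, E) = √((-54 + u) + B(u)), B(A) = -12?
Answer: 50467/2546918065 - 2*√6/2546918065 ≈ 1.9813e-5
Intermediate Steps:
Y(u, E) = √(-66 + u) (Y(u, E) = √((-54 + u) - 12) = √(-66 + u))
1/(Y(-6*5*(-3), 1) + 50467) = 1/(√(-66 - 6*5*(-3)) + 50467) = 1/(√(-66 - 30*(-3)) + 50467) = 1/(√(-66 + 90) + 50467) = 1/(√24 + 50467) = 1/(2*√6 + 50467) = 1/(50467 + 2*√6)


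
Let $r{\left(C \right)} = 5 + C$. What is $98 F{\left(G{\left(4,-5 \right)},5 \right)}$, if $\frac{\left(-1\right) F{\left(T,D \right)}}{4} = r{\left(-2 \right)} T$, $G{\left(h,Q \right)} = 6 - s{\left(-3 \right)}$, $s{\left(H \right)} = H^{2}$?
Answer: $3528$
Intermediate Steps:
$G{\left(h,Q \right)} = -3$ ($G{\left(h,Q \right)} = 6 - \left(-3\right)^{2} = 6 - 9 = -3$)
$F{\left(T,D \right)} = - 12 T$ ($F{\left(T,D \right)} = - 4 \left(5 - 2\right) T = - 4 \cdot 3 T = - 12 T$)
$98 F{\left(G{\left(4,-5 \right)},5 \right)} = 98 \left(\left(-12\right) \left(-3\right)\right) = 98 \cdot 36 = 3528$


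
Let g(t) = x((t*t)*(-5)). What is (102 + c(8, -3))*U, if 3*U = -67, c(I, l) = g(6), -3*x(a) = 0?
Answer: -2278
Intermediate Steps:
x(a) = 0 (x(a) = -1/3*0 = 0)
g(t) = 0
c(I, l) = 0
U = -67/3 (U = (1/3)*(-67) = -67/3 ≈ -22.333)
(102 + c(8, -3))*U = (102 + 0)*(-67/3) = 102*(-67/3) = -2278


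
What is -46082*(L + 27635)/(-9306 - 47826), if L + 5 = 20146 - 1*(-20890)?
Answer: 791066653/14283 ≈ 55385.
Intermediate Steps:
L = 41031 (L = -5 + (20146 - 1*(-20890)) = -5 + (20146 + 20890) = -5 + 41036 = 41031)
-46082*(L + 27635)/(-9306 - 47826) = -46082*(41031 + 27635)/(-9306 - 47826) = -46082/((-57132/68666)) = -46082/((-57132*1/68666)) = -46082/(-28566/34333) = -46082*(-34333/28566) = 791066653/14283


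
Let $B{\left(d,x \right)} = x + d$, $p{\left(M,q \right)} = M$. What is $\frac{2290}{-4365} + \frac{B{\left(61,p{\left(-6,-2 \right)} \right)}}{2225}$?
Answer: $- \frac{194207}{388485} \approx -0.49991$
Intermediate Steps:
$B{\left(d,x \right)} = d + x$
$\frac{2290}{-4365} + \frac{B{\left(61,p{\left(-6,-2 \right)} \right)}}{2225} = \frac{2290}{-4365} + \frac{61 - 6}{2225} = 2290 \left(- \frac{1}{4365}\right) + 55 \cdot \frac{1}{2225} = - \frac{458}{873} + \frac{11}{445} = - \frac{194207}{388485}$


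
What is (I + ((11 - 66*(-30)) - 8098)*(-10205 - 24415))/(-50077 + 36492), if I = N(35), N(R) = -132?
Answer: -211424208/13585 ≈ -15563.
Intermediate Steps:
I = -132
(I + ((11 - 66*(-30)) - 8098)*(-10205 - 24415))/(-50077 + 36492) = (-132 + ((11 - 66*(-30)) - 8098)*(-10205 - 24415))/(-50077 + 36492) = (-132 + ((11 + 1980) - 8098)*(-34620))/(-13585) = (-132 + (1991 - 8098)*(-34620))*(-1/13585) = (-132 - 6107*(-34620))*(-1/13585) = (-132 + 211424340)*(-1/13585) = 211424208*(-1/13585) = -211424208/13585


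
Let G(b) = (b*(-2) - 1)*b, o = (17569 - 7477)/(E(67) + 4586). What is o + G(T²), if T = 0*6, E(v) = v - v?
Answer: 5046/2293 ≈ 2.2006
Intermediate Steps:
E(v) = 0
o = 5046/2293 (o = (17569 - 7477)/(0 + 4586) = 10092/4586 = 10092*(1/4586) = 5046/2293 ≈ 2.2006)
T = 0
G(b) = b*(-1 - 2*b) (G(b) = (-2*b - 1)*b = (-1 - 2*b)*b = b*(-1 - 2*b))
o + G(T²) = 5046/2293 - 1*0²*(1 + 2*0²) = 5046/2293 - 1*0*(1 + 2*0) = 5046/2293 - 1*0*(1 + 0) = 5046/2293 - 1*0*1 = 5046/2293 + 0 = 5046/2293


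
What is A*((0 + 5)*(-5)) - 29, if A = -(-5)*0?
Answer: -29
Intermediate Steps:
A = 0 (A = -1*0 = 0)
A*((0 + 5)*(-5)) - 29 = 0*((0 + 5)*(-5)) - 29 = 0*(5*(-5)) - 29 = 0*(-25) - 29 = 0 - 29 = -29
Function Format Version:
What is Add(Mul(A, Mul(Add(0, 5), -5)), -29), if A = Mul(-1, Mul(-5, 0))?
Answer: -29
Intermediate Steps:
A = 0 (A = Mul(-1, 0) = 0)
Add(Mul(A, Mul(Add(0, 5), -5)), -29) = Add(Mul(0, Mul(Add(0, 5), -5)), -29) = Add(Mul(0, Mul(5, -5)), -29) = Add(Mul(0, -25), -29) = Add(0, -29) = -29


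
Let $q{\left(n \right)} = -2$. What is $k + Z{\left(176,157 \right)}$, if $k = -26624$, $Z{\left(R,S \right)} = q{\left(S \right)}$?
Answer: $-26626$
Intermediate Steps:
$Z{\left(R,S \right)} = -2$
$k + Z{\left(176,157 \right)} = -26624 - 2 = -26626$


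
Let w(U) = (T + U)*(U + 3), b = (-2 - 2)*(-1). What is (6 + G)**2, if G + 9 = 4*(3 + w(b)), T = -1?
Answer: 8649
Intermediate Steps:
b = 4 (b = -4*(-1) = 4)
w(U) = (-1 + U)*(3 + U) (w(U) = (-1 + U)*(U + 3) = (-1 + U)*(3 + U))
G = 87 (G = -9 + 4*(3 + (-3 + 4**2 + 2*4)) = -9 + 4*(3 + (-3 + 16 + 8)) = -9 + 4*(3 + 21) = -9 + 4*24 = -9 + 96 = 87)
(6 + G)**2 = (6 + 87)**2 = 93**2 = 8649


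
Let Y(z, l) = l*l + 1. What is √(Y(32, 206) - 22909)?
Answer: 2*√4882 ≈ 139.74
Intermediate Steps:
Y(z, l) = 1 + l² (Y(z, l) = l² + 1 = 1 + l²)
√(Y(32, 206) - 22909) = √((1 + 206²) - 22909) = √((1 + 42436) - 22909) = √(42437 - 22909) = √19528 = 2*√4882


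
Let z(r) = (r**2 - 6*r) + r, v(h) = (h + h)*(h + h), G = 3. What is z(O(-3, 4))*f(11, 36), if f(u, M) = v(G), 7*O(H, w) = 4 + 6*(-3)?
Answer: 504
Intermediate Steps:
O(H, w) = -2 (O(H, w) = (4 + 6*(-3))/7 = (4 - 18)/7 = (1/7)*(-14) = -2)
v(h) = 4*h**2 (v(h) = (2*h)*(2*h) = 4*h**2)
f(u, M) = 36 (f(u, M) = 4*3**2 = 4*9 = 36)
z(r) = r**2 - 5*r
z(O(-3, 4))*f(11, 36) = -2*(-5 - 2)*36 = -2*(-7)*36 = 14*36 = 504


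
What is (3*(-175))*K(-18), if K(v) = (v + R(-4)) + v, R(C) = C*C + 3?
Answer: 8925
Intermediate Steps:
R(C) = 3 + C**2 (R(C) = C**2 + 3 = 3 + C**2)
K(v) = 19 + 2*v (K(v) = (v + (3 + (-4)**2)) + v = (v + (3 + 16)) + v = (v + 19) + v = (19 + v) + v = 19 + 2*v)
(3*(-175))*K(-18) = (3*(-175))*(19 + 2*(-18)) = -525*(19 - 36) = -525*(-17) = 8925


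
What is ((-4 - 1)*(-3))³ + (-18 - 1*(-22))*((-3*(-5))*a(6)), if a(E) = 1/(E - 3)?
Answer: 3395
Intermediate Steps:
a(E) = 1/(-3 + E)
((-4 - 1)*(-3))³ + (-18 - 1*(-22))*((-3*(-5))*a(6)) = ((-4 - 1)*(-3))³ + (-18 - 1*(-22))*((-3*(-5))/(-3 + 6)) = (-5*(-3))³ + (-18 + 22)*(15/3) = 15³ + 4*(15*(⅓)) = 3375 + 4*5 = 3375 + 20 = 3395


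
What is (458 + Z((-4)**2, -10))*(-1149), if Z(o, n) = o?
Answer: -544626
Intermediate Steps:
(458 + Z((-4)**2, -10))*(-1149) = (458 + (-4)**2)*(-1149) = (458 + 16)*(-1149) = 474*(-1149) = -544626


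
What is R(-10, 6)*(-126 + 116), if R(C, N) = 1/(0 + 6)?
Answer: -5/3 ≈ -1.6667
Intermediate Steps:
R(C, N) = 1/6
R(-10, 6)*(-126 + 116) = (-126 + 116)/6 = (1/6)*(-10) = -5/3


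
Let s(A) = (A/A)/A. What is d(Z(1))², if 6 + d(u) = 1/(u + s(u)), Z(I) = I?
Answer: 121/4 ≈ 30.250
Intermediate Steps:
s(A) = 1/A
d(u) = -6 + 1/(u + 1/u)
d(Z(1))² = ((-6 + 1 - 6*1²)/(1 + 1²))² = ((-6 + 1 - 6*1)/(1 + 1))² = ((-6 + 1 - 6)/2)² = ((½)*(-11))² = (-11/2)² = 121/4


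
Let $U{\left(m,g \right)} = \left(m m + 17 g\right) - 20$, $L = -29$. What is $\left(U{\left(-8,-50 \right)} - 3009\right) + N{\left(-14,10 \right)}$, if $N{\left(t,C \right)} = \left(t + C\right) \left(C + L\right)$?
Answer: $-3739$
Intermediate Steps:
$N{\left(t,C \right)} = \left(-29 + C\right) \left(C + t\right)$ ($N{\left(t,C \right)} = \left(t + C\right) \left(C - 29\right) = \left(C + t\right) \left(-29 + C\right) = \left(-29 + C\right) \left(C + t\right)$)
$U{\left(m,g \right)} = -20 + m^{2} + 17 g$ ($U{\left(m,g \right)} = \left(m^{2} + 17 g\right) - 20 = -20 + m^{2} + 17 g$)
$\left(U{\left(-8,-50 \right)} - 3009\right) + N{\left(-14,10 \right)} = \left(\left(-20 + \left(-8\right)^{2} + 17 \left(-50\right)\right) - 3009\right) + \left(10^{2} - 290 - -406 + 10 \left(-14\right)\right) = \left(\left(-20 + 64 - 850\right) - 3009\right) + \left(100 - 290 + 406 - 140\right) = \left(-806 - 3009\right) + 76 = -3815 + 76 = -3739$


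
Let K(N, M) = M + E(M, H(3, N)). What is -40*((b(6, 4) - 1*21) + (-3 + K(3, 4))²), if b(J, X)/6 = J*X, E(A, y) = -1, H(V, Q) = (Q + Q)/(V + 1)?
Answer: -4920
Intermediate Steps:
H(V, Q) = 2*Q/(1 + V) (H(V, Q) = (2*Q)/(1 + V) = 2*Q/(1 + V))
K(N, M) = -1 + M (K(N, M) = M - 1 = -1 + M)
b(J, X) = 6*J*X (b(J, X) = 6*(J*X) = 6*J*X)
-40*((b(6, 4) - 1*21) + (-3 + K(3, 4))²) = -40*((6*6*4 - 1*21) + (-3 + (-1 + 4))²) = -40*((144 - 21) + (-3 + 3)²) = -40*(123 + 0²) = -40*(123 + 0) = -40*123 = -4920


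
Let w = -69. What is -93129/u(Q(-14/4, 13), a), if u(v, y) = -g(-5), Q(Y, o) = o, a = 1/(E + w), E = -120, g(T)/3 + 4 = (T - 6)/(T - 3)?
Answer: -248344/21 ≈ -11826.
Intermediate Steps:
g(T) = -12 + 3*(-6 + T)/(-3 + T) (g(T) = -12 + 3*((T - 6)/(T - 3)) = -12 + 3*((-6 + T)/(-3 + T)) = -12 + 3*(-6 + T)/(-3 + T))
a = -1/189 (a = 1/(-120 - 69) = 1/(-189) = -1/189 ≈ -0.0052910)
u(v, y) = 63/8 (u(v, y) = -9*(2 - 1*(-5))/(-3 - 5) = -9*(2 + 5)/(-8) = -9*(-1)*7/8 = -1*(-63/8) = 63/8)
-93129/u(Q(-14/4, 13), a) = -93129/63/8 = -93129*8/63 = -248344/21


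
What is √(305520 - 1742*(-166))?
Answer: 2*√148673 ≈ 771.16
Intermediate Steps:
√(305520 - 1742*(-166)) = √(305520 + 289172) = √594692 = 2*√148673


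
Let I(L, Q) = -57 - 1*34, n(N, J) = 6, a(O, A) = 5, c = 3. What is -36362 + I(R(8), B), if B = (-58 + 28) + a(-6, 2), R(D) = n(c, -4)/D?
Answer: -36453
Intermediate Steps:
R(D) = 6/D
B = -25 (B = (-58 + 28) + 5 = -30 + 5 = -25)
I(L, Q) = -91 (I(L, Q) = -57 - 34 = -91)
-36362 + I(R(8), B) = -36362 - 91 = -36453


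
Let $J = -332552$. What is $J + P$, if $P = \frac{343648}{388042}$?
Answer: $- \frac{64521899768}{194021} \approx -3.3255 \cdot 10^{5}$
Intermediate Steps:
$P = \frac{171824}{194021}$ ($P = 343648 \cdot \frac{1}{388042} = \frac{171824}{194021} \approx 0.8856$)
$J + P = -332552 + \frac{171824}{194021} = - \frac{64521899768}{194021}$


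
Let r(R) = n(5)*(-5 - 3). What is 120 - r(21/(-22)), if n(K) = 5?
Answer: 160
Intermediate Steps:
r(R) = -40 (r(R) = 5*(-5 - 3) = 5*(-8) = -40)
120 - r(21/(-22)) = 120 - 1*(-40) = 120 + 40 = 160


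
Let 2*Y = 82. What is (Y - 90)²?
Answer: 2401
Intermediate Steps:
Y = 41 (Y = (½)*82 = 41)
(Y - 90)² = (41 - 90)² = (-49)² = 2401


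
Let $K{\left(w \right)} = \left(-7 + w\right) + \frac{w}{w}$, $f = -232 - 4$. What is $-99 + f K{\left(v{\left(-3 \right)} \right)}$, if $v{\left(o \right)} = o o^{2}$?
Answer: $7689$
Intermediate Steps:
$f = -236$ ($f = -232 - 4 = -236$)
$v{\left(o \right)} = o^{3}$
$K{\left(w \right)} = -6 + w$ ($K{\left(w \right)} = \left(-7 + w\right) + 1 = -6 + w$)
$-99 + f K{\left(v{\left(-3 \right)} \right)} = -99 - 236 \left(-6 + \left(-3\right)^{3}\right) = -99 - 236 \left(-6 - 27\right) = -99 - -7788 = -99 + 7788 = 7689$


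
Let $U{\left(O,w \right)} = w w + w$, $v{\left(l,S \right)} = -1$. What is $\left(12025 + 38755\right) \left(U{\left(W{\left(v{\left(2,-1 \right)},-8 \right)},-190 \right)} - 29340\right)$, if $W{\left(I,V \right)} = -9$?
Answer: $333624600$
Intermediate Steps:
$U{\left(O,w \right)} = w + w^{2}$ ($U{\left(O,w \right)} = w^{2} + w = w + w^{2}$)
$\left(12025 + 38755\right) \left(U{\left(W{\left(v{\left(2,-1 \right)},-8 \right)},-190 \right)} - 29340\right) = \left(12025 + 38755\right) \left(- 190 \left(1 - 190\right) - 29340\right) = 50780 \left(\left(-190\right) \left(-189\right) - 29340\right) = 50780 \left(35910 - 29340\right) = 50780 \cdot 6570 = 333624600$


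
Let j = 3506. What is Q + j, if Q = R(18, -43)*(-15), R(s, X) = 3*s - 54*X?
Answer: -32134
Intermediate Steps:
R(s, X) = -54*X + 3*s
Q = -35640 (Q = (-54*(-43) + 3*18)*(-15) = (2322 + 54)*(-15) = 2376*(-15) = -35640)
Q + j = -35640 + 3506 = -32134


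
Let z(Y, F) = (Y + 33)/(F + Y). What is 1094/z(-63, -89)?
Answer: 83144/15 ≈ 5542.9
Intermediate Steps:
z(Y, F) = (33 + Y)/(F + Y)
1094/z(-63, -89) = 1094/(((33 - 63)/(-89 - 63))) = 1094/((-30/(-152))) = 1094/((-1/152*(-30))) = 1094/(15/76) = 1094*(76/15) = 83144/15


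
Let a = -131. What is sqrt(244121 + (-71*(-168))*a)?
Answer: I*sqrt(1318447) ≈ 1148.2*I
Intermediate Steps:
sqrt(244121 + (-71*(-168))*a) = sqrt(244121 - 71*(-168)*(-131)) = sqrt(244121 + 11928*(-131)) = sqrt(244121 - 1562568) = sqrt(-1318447) = I*sqrt(1318447)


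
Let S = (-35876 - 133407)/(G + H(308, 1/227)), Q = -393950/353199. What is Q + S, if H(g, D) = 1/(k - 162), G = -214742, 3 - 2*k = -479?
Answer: -1959754548107/5991885759783 ≈ -0.32707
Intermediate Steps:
k = 241 (k = 3/2 - 1/2*(-479) = 3/2 + 479/2 = 241)
H(g, D) = 1/79 (H(g, D) = 1/(241 - 162) = 1/79)
Q = -393950/353199 (Q = -393950*1/353199 = -393950/353199 ≈ -1.1154)
S = 13373357/16964617 (S = (-35876 - 133407)/(-214742 + 1/79) = -169283/(-16964617/79) = -169283*(-79/16964617) = 13373357/16964617 ≈ 0.78831)
Q + S = -393950/353199 + 13373357/16964617 = -1959754548107/5991885759783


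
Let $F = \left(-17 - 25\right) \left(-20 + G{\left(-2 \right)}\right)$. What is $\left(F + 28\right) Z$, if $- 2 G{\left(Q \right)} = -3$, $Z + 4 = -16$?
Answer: $-16100$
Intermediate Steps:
$Z = -20$ ($Z = -4 - 16 = -20$)
$G{\left(Q \right)} = \frac{3}{2}$ ($G{\left(Q \right)} = \left(- \frac{1}{2}\right) \left(-3\right) = \frac{3}{2}$)
$F = 777$ ($F = \left(-17 - 25\right) \left(-20 + \frac{3}{2}\right) = \left(-42\right) \left(- \frac{37}{2}\right) = 777$)
$\left(F + 28\right) Z = \left(777 + 28\right) \left(-20\right) = 805 \left(-20\right) = -16100$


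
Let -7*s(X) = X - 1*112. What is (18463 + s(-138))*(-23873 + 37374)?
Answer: 1748257991/7 ≈ 2.4975e+8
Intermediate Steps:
s(X) = 16 - X/7 (s(X) = -(X - 1*112)/7 = -(X - 112)/7 = -(-112 + X)/7 = 16 - X/7)
(18463 + s(-138))*(-23873 + 37374) = (18463 + (16 - ⅐*(-138)))*(-23873 + 37374) = (18463 + (16 + 138/7))*13501 = (18463 + 250/7)*13501 = (129491/7)*13501 = 1748257991/7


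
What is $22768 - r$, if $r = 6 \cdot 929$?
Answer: $17194$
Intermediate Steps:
$r = 5574$
$22768 - r = 22768 - 5574 = 17194$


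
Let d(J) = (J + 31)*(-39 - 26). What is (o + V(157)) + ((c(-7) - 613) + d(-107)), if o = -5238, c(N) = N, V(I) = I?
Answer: -761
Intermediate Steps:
d(J) = -2015 - 65*J (d(J) = (31 + J)*(-65) = -2015 - 65*J)
(o + V(157)) + ((c(-7) - 613) + d(-107)) = (-5238 + 157) + ((-7 - 613) + (-2015 - 65*(-107))) = -5081 + (-620 + (-2015 + 6955)) = -5081 + (-620 + 4940) = -5081 + 4320 = -761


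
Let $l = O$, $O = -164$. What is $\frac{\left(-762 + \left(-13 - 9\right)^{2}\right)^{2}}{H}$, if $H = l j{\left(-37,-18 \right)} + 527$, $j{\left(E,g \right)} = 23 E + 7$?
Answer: $\frac{77284}{138943} \approx 0.55623$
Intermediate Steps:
$l = -164$
$j{\left(E,g \right)} = 7 + 23 E$
$H = 138943$ ($H = - 164 \left(7 + 23 \left(-37\right)\right) + 527 = - 164 \left(7 - 851\right) + 527 = \left(-164\right) \left(-844\right) + 527 = 138416 + 527 = 138943$)
$\frac{\left(-762 + \left(-13 - 9\right)^{2}\right)^{2}}{H} = \frac{\left(-762 + \left(-13 - 9\right)^{2}\right)^{2}}{138943} = \left(-762 + \left(-22\right)^{2}\right)^{2} \cdot \frac{1}{138943} = \left(-762 + 484\right)^{2} \cdot \frac{1}{138943} = \left(-278\right)^{2} \cdot \frac{1}{138943} = 77284 \cdot \frac{1}{138943} = \frac{77284}{138943}$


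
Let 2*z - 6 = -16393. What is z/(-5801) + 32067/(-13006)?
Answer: -5675429/5389129 ≈ -1.0531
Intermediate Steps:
z = -16387/2 (z = 3 + (½)*(-16393) = 3 - 16393/2 = -16387/2 ≈ -8193.5)
z/(-5801) + 32067/(-13006) = -16387/2/(-5801) + 32067/(-13006) = -16387/2*(-1/5801) + 32067*(-1/13006) = 16387/11602 - 4581/1858 = -5675429/5389129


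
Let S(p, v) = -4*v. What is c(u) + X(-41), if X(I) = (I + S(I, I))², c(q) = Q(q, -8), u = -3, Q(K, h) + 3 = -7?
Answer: 15119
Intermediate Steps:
Q(K, h) = -10 (Q(K, h) = -3 - 7 = -10)
c(q) = -10
X(I) = 9*I² (X(I) = (I - 4*I)² = (-3*I)² = 9*I²)
c(u) + X(-41) = -10 + 9*(-41)² = -10 + 9*1681 = -10 + 15129 = 15119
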